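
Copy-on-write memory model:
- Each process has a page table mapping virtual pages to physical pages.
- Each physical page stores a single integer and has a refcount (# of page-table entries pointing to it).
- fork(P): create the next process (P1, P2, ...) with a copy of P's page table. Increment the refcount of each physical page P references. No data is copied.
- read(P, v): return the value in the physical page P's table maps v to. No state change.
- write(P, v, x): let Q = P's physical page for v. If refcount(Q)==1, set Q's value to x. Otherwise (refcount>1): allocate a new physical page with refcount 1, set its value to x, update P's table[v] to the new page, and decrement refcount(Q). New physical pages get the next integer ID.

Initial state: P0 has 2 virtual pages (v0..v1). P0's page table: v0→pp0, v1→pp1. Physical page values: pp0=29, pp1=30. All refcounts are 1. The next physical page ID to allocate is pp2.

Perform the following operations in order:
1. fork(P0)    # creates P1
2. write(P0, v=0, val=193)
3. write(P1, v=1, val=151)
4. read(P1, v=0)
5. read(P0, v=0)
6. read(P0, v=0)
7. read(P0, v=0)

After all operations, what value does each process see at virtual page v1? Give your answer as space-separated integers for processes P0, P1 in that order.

Answer: 30 151

Derivation:
Op 1: fork(P0) -> P1. 2 ppages; refcounts: pp0:2 pp1:2
Op 2: write(P0, v0, 193). refcount(pp0)=2>1 -> COPY to pp2. 3 ppages; refcounts: pp0:1 pp1:2 pp2:1
Op 3: write(P1, v1, 151). refcount(pp1)=2>1 -> COPY to pp3. 4 ppages; refcounts: pp0:1 pp1:1 pp2:1 pp3:1
Op 4: read(P1, v0) -> 29. No state change.
Op 5: read(P0, v0) -> 193. No state change.
Op 6: read(P0, v0) -> 193. No state change.
Op 7: read(P0, v0) -> 193. No state change.
P0: v1 -> pp1 = 30
P1: v1 -> pp3 = 151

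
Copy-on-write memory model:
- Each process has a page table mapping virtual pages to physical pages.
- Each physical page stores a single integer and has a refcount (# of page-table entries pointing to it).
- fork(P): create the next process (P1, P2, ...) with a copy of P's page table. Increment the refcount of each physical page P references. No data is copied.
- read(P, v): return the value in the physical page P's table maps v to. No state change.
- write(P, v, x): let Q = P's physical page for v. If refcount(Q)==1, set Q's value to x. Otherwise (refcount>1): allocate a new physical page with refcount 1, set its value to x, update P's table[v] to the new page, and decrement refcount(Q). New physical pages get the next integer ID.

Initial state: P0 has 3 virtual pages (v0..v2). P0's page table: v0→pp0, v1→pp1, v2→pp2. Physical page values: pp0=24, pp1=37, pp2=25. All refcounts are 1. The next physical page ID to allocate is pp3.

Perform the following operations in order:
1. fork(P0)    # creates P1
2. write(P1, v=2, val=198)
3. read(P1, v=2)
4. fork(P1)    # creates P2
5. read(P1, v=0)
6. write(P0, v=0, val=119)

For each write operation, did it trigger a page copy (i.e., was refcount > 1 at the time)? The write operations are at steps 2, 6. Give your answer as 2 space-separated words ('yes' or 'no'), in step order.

Op 1: fork(P0) -> P1. 3 ppages; refcounts: pp0:2 pp1:2 pp2:2
Op 2: write(P1, v2, 198). refcount(pp2)=2>1 -> COPY to pp3. 4 ppages; refcounts: pp0:2 pp1:2 pp2:1 pp3:1
Op 3: read(P1, v2) -> 198. No state change.
Op 4: fork(P1) -> P2. 4 ppages; refcounts: pp0:3 pp1:3 pp2:1 pp3:2
Op 5: read(P1, v0) -> 24. No state change.
Op 6: write(P0, v0, 119). refcount(pp0)=3>1 -> COPY to pp4. 5 ppages; refcounts: pp0:2 pp1:3 pp2:1 pp3:2 pp4:1

yes yes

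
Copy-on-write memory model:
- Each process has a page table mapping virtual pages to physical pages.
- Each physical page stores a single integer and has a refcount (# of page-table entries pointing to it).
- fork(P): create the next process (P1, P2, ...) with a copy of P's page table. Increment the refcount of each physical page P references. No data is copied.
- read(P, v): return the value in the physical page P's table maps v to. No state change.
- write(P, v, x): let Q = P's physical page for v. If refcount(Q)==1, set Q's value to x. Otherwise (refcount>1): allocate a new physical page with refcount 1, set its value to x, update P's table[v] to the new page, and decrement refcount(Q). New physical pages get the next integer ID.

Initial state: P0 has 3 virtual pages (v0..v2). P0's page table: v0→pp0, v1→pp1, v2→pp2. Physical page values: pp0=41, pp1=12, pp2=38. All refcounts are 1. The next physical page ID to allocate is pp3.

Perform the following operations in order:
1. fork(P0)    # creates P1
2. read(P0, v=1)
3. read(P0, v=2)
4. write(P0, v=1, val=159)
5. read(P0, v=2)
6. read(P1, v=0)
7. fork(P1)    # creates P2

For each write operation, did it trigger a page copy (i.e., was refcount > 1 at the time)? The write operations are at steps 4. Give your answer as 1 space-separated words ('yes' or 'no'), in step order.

Op 1: fork(P0) -> P1. 3 ppages; refcounts: pp0:2 pp1:2 pp2:2
Op 2: read(P0, v1) -> 12. No state change.
Op 3: read(P0, v2) -> 38. No state change.
Op 4: write(P0, v1, 159). refcount(pp1)=2>1 -> COPY to pp3. 4 ppages; refcounts: pp0:2 pp1:1 pp2:2 pp3:1
Op 5: read(P0, v2) -> 38. No state change.
Op 6: read(P1, v0) -> 41. No state change.
Op 7: fork(P1) -> P2. 4 ppages; refcounts: pp0:3 pp1:2 pp2:3 pp3:1

yes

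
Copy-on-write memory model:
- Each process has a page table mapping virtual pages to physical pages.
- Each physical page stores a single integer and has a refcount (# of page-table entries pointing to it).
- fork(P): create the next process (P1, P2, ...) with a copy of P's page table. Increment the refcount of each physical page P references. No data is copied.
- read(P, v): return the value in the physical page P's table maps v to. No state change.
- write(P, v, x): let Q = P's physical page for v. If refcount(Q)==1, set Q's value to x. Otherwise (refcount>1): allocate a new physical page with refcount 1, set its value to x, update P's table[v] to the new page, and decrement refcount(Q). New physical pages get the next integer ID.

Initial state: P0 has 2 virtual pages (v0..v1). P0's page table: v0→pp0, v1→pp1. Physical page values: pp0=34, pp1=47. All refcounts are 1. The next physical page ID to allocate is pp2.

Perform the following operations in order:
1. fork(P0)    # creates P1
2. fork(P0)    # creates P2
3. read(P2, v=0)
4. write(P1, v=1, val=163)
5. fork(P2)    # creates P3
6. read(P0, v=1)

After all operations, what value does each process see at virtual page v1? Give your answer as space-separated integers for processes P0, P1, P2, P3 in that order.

Op 1: fork(P0) -> P1. 2 ppages; refcounts: pp0:2 pp1:2
Op 2: fork(P0) -> P2. 2 ppages; refcounts: pp0:3 pp1:3
Op 3: read(P2, v0) -> 34. No state change.
Op 4: write(P1, v1, 163). refcount(pp1)=3>1 -> COPY to pp2. 3 ppages; refcounts: pp0:3 pp1:2 pp2:1
Op 5: fork(P2) -> P3. 3 ppages; refcounts: pp0:4 pp1:3 pp2:1
Op 6: read(P0, v1) -> 47. No state change.
P0: v1 -> pp1 = 47
P1: v1 -> pp2 = 163
P2: v1 -> pp1 = 47
P3: v1 -> pp1 = 47

Answer: 47 163 47 47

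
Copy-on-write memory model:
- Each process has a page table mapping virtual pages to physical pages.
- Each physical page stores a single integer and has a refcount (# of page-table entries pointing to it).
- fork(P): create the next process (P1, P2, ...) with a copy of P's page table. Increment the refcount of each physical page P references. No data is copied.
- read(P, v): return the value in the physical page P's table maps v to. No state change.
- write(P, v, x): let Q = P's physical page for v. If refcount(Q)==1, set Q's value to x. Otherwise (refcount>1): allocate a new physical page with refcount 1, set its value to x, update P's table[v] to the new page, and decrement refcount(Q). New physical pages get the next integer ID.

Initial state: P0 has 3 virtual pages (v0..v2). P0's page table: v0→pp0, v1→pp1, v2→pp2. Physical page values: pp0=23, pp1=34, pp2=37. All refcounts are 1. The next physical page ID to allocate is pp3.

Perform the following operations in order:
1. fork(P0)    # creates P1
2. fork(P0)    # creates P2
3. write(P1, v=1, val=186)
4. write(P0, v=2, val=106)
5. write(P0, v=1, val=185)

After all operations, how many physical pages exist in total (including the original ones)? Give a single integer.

Op 1: fork(P0) -> P1. 3 ppages; refcounts: pp0:2 pp1:2 pp2:2
Op 2: fork(P0) -> P2. 3 ppages; refcounts: pp0:3 pp1:3 pp2:3
Op 3: write(P1, v1, 186). refcount(pp1)=3>1 -> COPY to pp3. 4 ppages; refcounts: pp0:3 pp1:2 pp2:3 pp3:1
Op 4: write(P0, v2, 106). refcount(pp2)=3>1 -> COPY to pp4. 5 ppages; refcounts: pp0:3 pp1:2 pp2:2 pp3:1 pp4:1
Op 5: write(P0, v1, 185). refcount(pp1)=2>1 -> COPY to pp5. 6 ppages; refcounts: pp0:3 pp1:1 pp2:2 pp3:1 pp4:1 pp5:1

Answer: 6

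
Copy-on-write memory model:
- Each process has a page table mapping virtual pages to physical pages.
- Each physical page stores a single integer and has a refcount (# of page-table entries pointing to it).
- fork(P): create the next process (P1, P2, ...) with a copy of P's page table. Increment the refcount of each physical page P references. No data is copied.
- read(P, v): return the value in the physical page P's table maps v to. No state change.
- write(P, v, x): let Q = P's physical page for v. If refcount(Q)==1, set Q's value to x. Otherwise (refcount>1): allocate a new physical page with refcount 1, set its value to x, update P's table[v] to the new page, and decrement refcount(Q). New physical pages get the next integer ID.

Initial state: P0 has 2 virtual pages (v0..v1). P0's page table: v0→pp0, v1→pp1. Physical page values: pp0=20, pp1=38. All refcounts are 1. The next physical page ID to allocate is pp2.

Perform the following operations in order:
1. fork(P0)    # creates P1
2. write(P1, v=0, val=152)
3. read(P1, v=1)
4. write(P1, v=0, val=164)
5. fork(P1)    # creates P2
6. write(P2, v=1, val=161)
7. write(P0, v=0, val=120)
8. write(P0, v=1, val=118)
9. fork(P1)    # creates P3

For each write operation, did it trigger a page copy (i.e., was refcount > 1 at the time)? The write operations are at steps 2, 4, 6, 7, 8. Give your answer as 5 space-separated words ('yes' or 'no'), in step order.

Op 1: fork(P0) -> P1. 2 ppages; refcounts: pp0:2 pp1:2
Op 2: write(P1, v0, 152). refcount(pp0)=2>1 -> COPY to pp2. 3 ppages; refcounts: pp0:1 pp1:2 pp2:1
Op 3: read(P1, v1) -> 38. No state change.
Op 4: write(P1, v0, 164). refcount(pp2)=1 -> write in place. 3 ppages; refcounts: pp0:1 pp1:2 pp2:1
Op 5: fork(P1) -> P2. 3 ppages; refcounts: pp0:1 pp1:3 pp2:2
Op 6: write(P2, v1, 161). refcount(pp1)=3>1 -> COPY to pp3. 4 ppages; refcounts: pp0:1 pp1:2 pp2:2 pp3:1
Op 7: write(P0, v0, 120). refcount(pp0)=1 -> write in place. 4 ppages; refcounts: pp0:1 pp1:2 pp2:2 pp3:1
Op 8: write(P0, v1, 118). refcount(pp1)=2>1 -> COPY to pp4. 5 ppages; refcounts: pp0:1 pp1:1 pp2:2 pp3:1 pp4:1
Op 9: fork(P1) -> P3. 5 ppages; refcounts: pp0:1 pp1:2 pp2:3 pp3:1 pp4:1

yes no yes no yes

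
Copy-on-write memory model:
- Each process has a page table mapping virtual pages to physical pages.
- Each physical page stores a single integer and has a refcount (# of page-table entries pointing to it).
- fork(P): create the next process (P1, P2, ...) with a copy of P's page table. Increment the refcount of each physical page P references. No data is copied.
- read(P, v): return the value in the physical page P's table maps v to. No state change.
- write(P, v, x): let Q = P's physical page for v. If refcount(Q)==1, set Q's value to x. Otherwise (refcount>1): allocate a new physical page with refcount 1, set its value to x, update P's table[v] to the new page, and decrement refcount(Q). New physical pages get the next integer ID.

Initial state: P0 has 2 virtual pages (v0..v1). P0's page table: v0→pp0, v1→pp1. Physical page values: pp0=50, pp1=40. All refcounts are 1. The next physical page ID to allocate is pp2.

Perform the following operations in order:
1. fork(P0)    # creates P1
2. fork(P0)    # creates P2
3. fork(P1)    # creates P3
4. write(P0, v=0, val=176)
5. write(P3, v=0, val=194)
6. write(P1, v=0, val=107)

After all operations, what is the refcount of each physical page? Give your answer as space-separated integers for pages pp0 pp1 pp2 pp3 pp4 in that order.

Op 1: fork(P0) -> P1. 2 ppages; refcounts: pp0:2 pp1:2
Op 2: fork(P0) -> P2. 2 ppages; refcounts: pp0:3 pp1:3
Op 3: fork(P1) -> P3. 2 ppages; refcounts: pp0:4 pp1:4
Op 4: write(P0, v0, 176). refcount(pp0)=4>1 -> COPY to pp2. 3 ppages; refcounts: pp0:3 pp1:4 pp2:1
Op 5: write(P3, v0, 194). refcount(pp0)=3>1 -> COPY to pp3. 4 ppages; refcounts: pp0:2 pp1:4 pp2:1 pp3:1
Op 6: write(P1, v0, 107). refcount(pp0)=2>1 -> COPY to pp4. 5 ppages; refcounts: pp0:1 pp1:4 pp2:1 pp3:1 pp4:1

Answer: 1 4 1 1 1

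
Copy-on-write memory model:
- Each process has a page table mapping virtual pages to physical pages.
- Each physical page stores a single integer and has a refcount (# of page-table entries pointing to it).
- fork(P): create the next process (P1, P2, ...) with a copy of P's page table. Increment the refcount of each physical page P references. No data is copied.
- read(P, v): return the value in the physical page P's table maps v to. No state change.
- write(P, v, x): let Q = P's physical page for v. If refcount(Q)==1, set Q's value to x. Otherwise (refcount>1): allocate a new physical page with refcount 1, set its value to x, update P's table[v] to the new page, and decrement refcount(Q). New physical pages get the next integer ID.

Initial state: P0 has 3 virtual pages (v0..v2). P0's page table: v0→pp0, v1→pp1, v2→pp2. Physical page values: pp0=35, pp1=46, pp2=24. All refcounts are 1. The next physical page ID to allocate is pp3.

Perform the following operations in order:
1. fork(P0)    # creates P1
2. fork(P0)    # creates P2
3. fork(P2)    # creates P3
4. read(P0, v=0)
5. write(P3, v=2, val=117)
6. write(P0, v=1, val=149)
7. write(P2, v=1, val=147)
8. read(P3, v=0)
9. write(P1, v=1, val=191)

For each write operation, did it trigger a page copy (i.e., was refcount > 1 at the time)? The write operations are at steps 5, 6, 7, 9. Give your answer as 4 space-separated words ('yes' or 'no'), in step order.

Op 1: fork(P0) -> P1. 3 ppages; refcounts: pp0:2 pp1:2 pp2:2
Op 2: fork(P0) -> P2. 3 ppages; refcounts: pp0:3 pp1:3 pp2:3
Op 3: fork(P2) -> P3. 3 ppages; refcounts: pp0:4 pp1:4 pp2:4
Op 4: read(P0, v0) -> 35. No state change.
Op 5: write(P3, v2, 117). refcount(pp2)=4>1 -> COPY to pp3. 4 ppages; refcounts: pp0:4 pp1:4 pp2:3 pp3:1
Op 6: write(P0, v1, 149). refcount(pp1)=4>1 -> COPY to pp4. 5 ppages; refcounts: pp0:4 pp1:3 pp2:3 pp3:1 pp4:1
Op 7: write(P2, v1, 147). refcount(pp1)=3>1 -> COPY to pp5. 6 ppages; refcounts: pp0:4 pp1:2 pp2:3 pp3:1 pp4:1 pp5:1
Op 8: read(P3, v0) -> 35. No state change.
Op 9: write(P1, v1, 191). refcount(pp1)=2>1 -> COPY to pp6. 7 ppages; refcounts: pp0:4 pp1:1 pp2:3 pp3:1 pp4:1 pp5:1 pp6:1

yes yes yes yes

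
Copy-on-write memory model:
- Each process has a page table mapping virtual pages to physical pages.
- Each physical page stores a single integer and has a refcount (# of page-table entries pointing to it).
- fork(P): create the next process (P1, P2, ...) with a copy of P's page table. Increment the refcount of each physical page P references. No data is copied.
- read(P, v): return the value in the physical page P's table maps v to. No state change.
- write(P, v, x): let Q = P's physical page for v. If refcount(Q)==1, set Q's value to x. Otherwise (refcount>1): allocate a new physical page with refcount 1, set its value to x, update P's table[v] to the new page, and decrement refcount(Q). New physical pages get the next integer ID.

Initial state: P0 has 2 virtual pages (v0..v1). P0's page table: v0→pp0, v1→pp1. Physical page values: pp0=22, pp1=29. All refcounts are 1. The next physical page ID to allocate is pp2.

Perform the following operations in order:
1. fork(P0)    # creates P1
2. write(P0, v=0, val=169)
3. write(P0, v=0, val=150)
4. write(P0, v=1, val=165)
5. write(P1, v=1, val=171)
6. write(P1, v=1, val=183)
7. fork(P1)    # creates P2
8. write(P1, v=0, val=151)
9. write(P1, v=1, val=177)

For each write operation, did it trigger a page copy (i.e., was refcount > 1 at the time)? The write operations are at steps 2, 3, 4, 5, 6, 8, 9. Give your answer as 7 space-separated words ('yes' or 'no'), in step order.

Op 1: fork(P0) -> P1. 2 ppages; refcounts: pp0:2 pp1:2
Op 2: write(P0, v0, 169). refcount(pp0)=2>1 -> COPY to pp2. 3 ppages; refcounts: pp0:1 pp1:2 pp2:1
Op 3: write(P0, v0, 150). refcount(pp2)=1 -> write in place. 3 ppages; refcounts: pp0:1 pp1:2 pp2:1
Op 4: write(P0, v1, 165). refcount(pp1)=2>1 -> COPY to pp3. 4 ppages; refcounts: pp0:1 pp1:1 pp2:1 pp3:1
Op 5: write(P1, v1, 171). refcount(pp1)=1 -> write in place. 4 ppages; refcounts: pp0:1 pp1:1 pp2:1 pp3:1
Op 6: write(P1, v1, 183). refcount(pp1)=1 -> write in place. 4 ppages; refcounts: pp0:1 pp1:1 pp2:1 pp3:1
Op 7: fork(P1) -> P2. 4 ppages; refcounts: pp0:2 pp1:2 pp2:1 pp3:1
Op 8: write(P1, v0, 151). refcount(pp0)=2>1 -> COPY to pp4. 5 ppages; refcounts: pp0:1 pp1:2 pp2:1 pp3:1 pp4:1
Op 9: write(P1, v1, 177). refcount(pp1)=2>1 -> COPY to pp5. 6 ppages; refcounts: pp0:1 pp1:1 pp2:1 pp3:1 pp4:1 pp5:1

yes no yes no no yes yes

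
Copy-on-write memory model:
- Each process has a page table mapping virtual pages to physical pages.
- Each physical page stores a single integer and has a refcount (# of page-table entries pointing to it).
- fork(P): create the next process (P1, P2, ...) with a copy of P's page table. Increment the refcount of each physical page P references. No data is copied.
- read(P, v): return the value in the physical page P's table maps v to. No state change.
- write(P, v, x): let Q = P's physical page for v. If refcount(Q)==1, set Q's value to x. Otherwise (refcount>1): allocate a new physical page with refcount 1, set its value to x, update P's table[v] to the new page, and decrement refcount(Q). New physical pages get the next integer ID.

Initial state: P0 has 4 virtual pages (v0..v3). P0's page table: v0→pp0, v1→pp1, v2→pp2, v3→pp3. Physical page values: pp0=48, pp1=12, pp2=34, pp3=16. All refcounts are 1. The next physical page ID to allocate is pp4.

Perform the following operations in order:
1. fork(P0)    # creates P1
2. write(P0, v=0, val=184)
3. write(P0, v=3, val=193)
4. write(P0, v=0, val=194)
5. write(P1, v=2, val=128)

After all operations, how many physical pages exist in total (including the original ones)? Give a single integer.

Answer: 7

Derivation:
Op 1: fork(P0) -> P1. 4 ppages; refcounts: pp0:2 pp1:2 pp2:2 pp3:2
Op 2: write(P0, v0, 184). refcount(pp0)=2>1 -> COPY to pp4. 5 ppages; refcounts: pp0:1 pp1:2 pp2:2 pp3:2 pp4:1
Op 3: write(P0, v3, 193). refcount(pp3)=2>1 -> COPY to pp5. 6 ppages; refcounts: pp0:1 pp1:2 pp2:2 pp3:1 pp4:1 pp5:1
Op 4: write(P0, v0, 194). refcount(pp4)=1 -> write in place. 6 ppages; refcounts: pp0:1 pp1:2 pp2:2 pp3:1 pp4:1 pp5:1
Op 5: write(P1, v2, 128). refcount(pp2)=2>1 -> COPY to pp6. 7 ppages; refcounts: pp0:1 pp1:2 pp2:1 pp3:1 pp4:1 pp5:1 pp6:1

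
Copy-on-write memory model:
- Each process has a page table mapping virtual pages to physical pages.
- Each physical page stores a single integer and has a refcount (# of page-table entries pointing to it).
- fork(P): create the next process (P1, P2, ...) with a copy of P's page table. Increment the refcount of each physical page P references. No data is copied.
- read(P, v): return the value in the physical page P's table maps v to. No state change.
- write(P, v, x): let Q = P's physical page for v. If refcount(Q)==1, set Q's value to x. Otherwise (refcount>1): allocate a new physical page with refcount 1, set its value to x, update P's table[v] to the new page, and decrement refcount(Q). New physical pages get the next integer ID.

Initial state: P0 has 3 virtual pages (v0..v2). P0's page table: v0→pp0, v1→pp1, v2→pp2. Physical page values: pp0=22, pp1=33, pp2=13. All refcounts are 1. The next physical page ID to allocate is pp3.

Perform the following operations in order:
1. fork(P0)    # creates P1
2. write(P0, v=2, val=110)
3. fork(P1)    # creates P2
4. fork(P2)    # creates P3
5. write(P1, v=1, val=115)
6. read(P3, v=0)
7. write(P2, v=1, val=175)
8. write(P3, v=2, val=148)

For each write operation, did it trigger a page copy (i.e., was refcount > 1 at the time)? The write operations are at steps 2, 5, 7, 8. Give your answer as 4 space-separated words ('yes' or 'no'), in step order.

Op 1: fork(P0) -> P1. 3 ppages; refcounts: pp0:2 pp1:2 pp2:2
Op 2: write(P0, v2, 110). refcount(pp2)=2>1 -> COPY to pp3. 4 ppages; refcounts: pp0:2 pp1:2 pp2:1 pp3:1
Op 3: fork(P1) -> P2. 4 ppages; refcounts: pp0:3 pp1:3 pp2:2 pp3:1
Op 4: fork(P2) -> P3. 4 ppages; refcounts: pp0:4 pp1:4 pp2:3 pp3:1
Op 5: write(P1, v1, 115). refcount(pp1)=4>1 -> COPY to pp4. 5 ppages; refcounts: pp0:4 pp1:3 pp2:3 pp3:1 pp4:1
Op 6: read(P3, v0) -> 22. No state change.
Op 7: write(P2, v1, 175). refcount(pp1)=3>1 -> COPY to pp5. 6 ppages; refcounts: pp0:4 pp1:2 pp2:3 pp3:1 pp4:1 pp5:1
Op 8: write(P3, v2, 148). refcount(pp2)=3>1 -> COPY to pp6. 7 ppages; refcounts: pp0:4 pp1:2 pp2:2 pp3:1 pp4:1 pp5:1 pp6:1

yes yes yes yes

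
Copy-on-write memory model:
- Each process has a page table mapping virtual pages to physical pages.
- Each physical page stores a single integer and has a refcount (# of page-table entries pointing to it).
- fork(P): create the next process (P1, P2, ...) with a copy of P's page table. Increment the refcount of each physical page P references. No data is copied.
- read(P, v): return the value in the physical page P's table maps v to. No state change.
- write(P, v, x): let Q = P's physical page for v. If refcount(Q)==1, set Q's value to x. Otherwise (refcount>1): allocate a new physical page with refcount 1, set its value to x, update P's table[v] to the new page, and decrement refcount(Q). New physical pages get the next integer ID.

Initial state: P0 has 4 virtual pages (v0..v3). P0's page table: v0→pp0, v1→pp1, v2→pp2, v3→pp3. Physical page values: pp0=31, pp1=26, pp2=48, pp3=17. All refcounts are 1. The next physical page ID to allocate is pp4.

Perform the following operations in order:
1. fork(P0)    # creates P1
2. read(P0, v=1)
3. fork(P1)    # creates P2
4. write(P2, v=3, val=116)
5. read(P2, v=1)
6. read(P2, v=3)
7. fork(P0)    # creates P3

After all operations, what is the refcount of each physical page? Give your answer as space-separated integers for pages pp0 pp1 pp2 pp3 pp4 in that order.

Answer: 4 4 4 3 1

Derivation:
Op 1: fork(P0) -> P1. 4 ppages; refcounts: pp0:2 pp1:2 pp2:2 pp3:2
Op 2: read(P0, v1) -> 26. No state change.
Op 3: fork(P1) -> P2. 4 ppages; refcounts: pp0:3 pp1:3 pp2:3 pp3:3
Op 4: write(P2, v3, 116). refcount(pp3)=3>1 -> COPY to pp4. 5 ppages; refcounts: pp0:3 pp1:3 pp2:3 pp3:2 pp4:1
Op 5: read(P2, v1) -> 26. No state change.
Op 6: read(P2, v3) -> 116. No state change.
Op 7: fork(P0) -> P3. 5 ppages; refcounts: pp0:4 pp1:4 pp2:4 pp3:3 pp4:1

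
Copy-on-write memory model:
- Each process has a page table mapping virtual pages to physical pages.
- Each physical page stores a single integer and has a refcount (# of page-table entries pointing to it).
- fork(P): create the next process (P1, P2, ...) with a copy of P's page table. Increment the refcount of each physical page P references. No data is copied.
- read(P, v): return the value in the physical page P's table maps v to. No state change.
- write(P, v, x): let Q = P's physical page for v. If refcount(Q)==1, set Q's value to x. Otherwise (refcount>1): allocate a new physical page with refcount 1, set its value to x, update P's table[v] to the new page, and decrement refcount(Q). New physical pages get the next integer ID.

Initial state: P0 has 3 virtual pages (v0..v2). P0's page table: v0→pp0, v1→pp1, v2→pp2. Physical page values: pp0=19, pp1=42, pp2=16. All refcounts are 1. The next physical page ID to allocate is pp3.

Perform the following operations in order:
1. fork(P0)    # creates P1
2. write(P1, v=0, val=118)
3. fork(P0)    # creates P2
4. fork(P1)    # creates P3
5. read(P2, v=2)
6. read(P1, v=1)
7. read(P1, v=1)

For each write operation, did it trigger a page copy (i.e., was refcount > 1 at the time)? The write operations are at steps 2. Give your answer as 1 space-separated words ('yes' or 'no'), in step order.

Op 1: fork(P0) -> P1. 3 ppages; refcounts: pp0:2 pp1:2 pp2:2
Op 2: write(P1, v0, 118). refcount(pp0)=2>1 -> COPY to pp3. 4 ppages; refcounts: pp0:1 pp1:2 pp2:2 pp3:1
Op 3: fork(P0) -> P2. 4 ppages; refcounts: pp0:2 pp1:3 pp2:3 pp3:1
Op 4: fork(P1) -> P3. 4 ppages; refcounts: pp0:2 pp1:4 pp2:4 pp3:2
Op 5: read(P2, v2) -> 16. No state change.
Op 6: read(P1, v1) -> 42. No state change.
Op 7: read(P1, v1) -> 42. No state change.

yes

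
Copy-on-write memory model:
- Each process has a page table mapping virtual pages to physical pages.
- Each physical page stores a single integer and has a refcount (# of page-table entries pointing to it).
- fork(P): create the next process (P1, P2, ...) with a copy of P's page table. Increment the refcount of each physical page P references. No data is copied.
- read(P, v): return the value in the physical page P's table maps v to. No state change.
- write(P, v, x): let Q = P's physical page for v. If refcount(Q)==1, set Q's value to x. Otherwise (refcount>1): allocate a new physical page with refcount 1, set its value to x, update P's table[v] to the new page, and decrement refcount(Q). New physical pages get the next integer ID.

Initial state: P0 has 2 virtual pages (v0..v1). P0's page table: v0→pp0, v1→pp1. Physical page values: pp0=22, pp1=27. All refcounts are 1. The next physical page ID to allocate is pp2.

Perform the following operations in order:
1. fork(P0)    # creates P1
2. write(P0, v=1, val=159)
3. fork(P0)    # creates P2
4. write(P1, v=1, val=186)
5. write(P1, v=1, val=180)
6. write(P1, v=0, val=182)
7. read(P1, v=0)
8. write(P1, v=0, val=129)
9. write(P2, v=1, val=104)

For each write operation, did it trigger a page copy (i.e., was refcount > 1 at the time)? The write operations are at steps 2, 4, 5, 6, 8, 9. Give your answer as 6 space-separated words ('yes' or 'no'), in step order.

Op 1: fork(P0) -> P1. 2 ppages; refcounts: pp0:2 pp1:2
Op 2: write(P0, v1, 159). refcount(pp1)=2>1 -> COPY to pp2. 3 ppages; refcounts: pp0:2 pp1:1 pp2:1
Op 3: fork(P0) -> P2. 3 ppages; refcounts: pp0:3 pp1:1 pp2:2
Op 4: write(P1, v1, 186). refcount(pp1)=1 -> write in place. 3 ppages; refcounts: pp0:3 pp1:1 pp2:2
Op 5: write(P1, v1, 180). refcount(pp1)=1 -> write in place. 3 ppages; refcounts: pp0:3 pp1:1 pp2:2
Op 6: write(P1, v0, 182). refcount(pp0)=3>1 -> COPY to pp3. 4 ppages; refcounts: pp0:2 pp1:1 pp2:2 pp3:1
Op 7: read(P1, v0) -> 182. No state change.
Op 8: write(P1, v0, 129). refcount(pp3)=1 -> write in place. 4 ppages; refcounts: pp0:2 pp1:1 pp2:2 pp3:1
Op 9: write(P2, v1, 104). refcount(pp2)=2>1 -> COPY to pp4. 5 ppages; refcounts: pp0:2 pp1:1 pp2:1 pp3:1 pp4:1

yes no no yes no yes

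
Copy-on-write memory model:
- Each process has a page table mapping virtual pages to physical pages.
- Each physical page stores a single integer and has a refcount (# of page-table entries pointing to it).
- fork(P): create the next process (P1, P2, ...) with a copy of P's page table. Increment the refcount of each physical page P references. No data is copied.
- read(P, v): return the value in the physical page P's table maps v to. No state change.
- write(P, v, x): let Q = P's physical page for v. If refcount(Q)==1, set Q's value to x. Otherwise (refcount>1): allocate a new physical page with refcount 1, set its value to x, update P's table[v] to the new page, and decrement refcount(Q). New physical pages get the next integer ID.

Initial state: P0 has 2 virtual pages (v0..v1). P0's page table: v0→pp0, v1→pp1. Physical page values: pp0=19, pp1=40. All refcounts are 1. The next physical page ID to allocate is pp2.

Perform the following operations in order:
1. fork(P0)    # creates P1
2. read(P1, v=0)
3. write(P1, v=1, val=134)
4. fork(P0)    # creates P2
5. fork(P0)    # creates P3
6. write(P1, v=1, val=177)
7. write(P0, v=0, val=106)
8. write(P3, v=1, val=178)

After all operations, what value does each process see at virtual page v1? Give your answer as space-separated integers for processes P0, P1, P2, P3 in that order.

Answer: 40 177 40 178

Derivation:
Op 1: fork(P0) -> P1. 2 ppages; refcounts: pp0:2 pp1:2
Op 2: read(P1, v0) -> 19. No state change.
Op 3: write(P1, v1, 134). refcount(pp1)=2>1 -> COPY to pp2. 3 ppages; refcounts: pp0:2 pp1:1 pp2:1
Op 4: fork(P0) -> P2. 3 ppages; refcounts: pp0:3 pp1:2 pp2:1
Op 5: fork(P0) -> P3. 3 ppages; refcounts: pp0:4 pp1:3 pp2:1
Op 6: write(P1, v1, 177). refcount(pp2)=1 -> write in place. 3 ppages; refcounts: pp0:4 pp1:3 pp2:1
Op 7: write(P0, v0, 106). refcount(pp0)=4>1 -> COPY to pp3. 4 ppages; refcounts: pp0:3 pp1:3 pp2:1 pp3:1
Op 8: write(P3, v1, 178). refcount(pp1)=3>1 -> COPY to pp4. 5 ppages; refcounts: pp0:3 pp1:2 pp2:1 pp3:1 pp4:1
P0: v1 -> pp1 = 40
P1: v1 -> pp2 = 177
P2: v1 -> pp1 = 40
P3: v1 -> pp4 = 178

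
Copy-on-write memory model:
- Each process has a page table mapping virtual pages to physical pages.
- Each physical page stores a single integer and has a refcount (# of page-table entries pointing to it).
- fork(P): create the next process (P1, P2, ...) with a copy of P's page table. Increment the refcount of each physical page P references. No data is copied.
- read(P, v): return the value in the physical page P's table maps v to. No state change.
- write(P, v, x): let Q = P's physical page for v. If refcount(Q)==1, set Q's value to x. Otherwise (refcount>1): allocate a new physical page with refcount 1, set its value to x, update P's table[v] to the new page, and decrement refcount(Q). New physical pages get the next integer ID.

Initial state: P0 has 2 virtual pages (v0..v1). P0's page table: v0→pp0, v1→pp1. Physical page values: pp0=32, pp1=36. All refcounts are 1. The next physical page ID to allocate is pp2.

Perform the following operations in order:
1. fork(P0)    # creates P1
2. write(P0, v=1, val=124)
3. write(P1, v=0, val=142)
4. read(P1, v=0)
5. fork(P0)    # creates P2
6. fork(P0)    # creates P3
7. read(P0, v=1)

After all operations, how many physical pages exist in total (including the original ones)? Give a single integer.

Answer: 4

Derivation:
Op 1: fork(P0) -> P1. 2 ppages; refcounts: pp0:2 pp1:2
Op 2: write(P0, v1, 124). refcount(pp1)=2>1 -> COPY to pp2. 3 ppages; refcounts: pp0:2 pp1:1 pp2:1
Op 3: write(P1, v0, 142). refcount(pp0)=2>1 -> COPY to pp3. 4 ppages; refcounts: pp0:1 pp1:1 pp2:1 pp3:1
Op 4: read(P1, v0) -> 142. No state change.
Op 5: fork(P0) -> P2. 4 ppages; refcounts: pp0:2 pp1:1 pp2:2 pp3:1
Op 6: fork(P0) -> P3. 4 ppages; refcounts: pp0:3 pp1:1 pp2:3 pp3:1
Op 7: read(P0, v1) -> 124. No state change.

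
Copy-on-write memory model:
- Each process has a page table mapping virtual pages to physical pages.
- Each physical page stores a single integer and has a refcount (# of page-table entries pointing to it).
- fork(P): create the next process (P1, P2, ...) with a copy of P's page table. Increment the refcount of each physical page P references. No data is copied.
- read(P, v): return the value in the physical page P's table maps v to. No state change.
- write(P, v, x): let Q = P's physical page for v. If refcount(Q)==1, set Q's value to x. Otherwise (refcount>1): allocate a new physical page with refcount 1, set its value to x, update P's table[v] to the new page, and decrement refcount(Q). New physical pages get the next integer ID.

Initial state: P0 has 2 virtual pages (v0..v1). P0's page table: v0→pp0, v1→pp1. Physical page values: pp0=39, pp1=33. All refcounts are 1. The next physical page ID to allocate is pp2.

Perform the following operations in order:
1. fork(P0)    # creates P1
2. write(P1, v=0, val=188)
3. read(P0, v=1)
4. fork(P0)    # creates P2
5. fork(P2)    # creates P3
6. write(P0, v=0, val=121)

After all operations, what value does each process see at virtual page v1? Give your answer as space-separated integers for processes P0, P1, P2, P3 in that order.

Answer: 33 33 33 33

Derivation:
Op 1: fork(P0) -> P1. 2 ppages; refcounts: pp0:2 pp1:2
Op 2: write(P1, v0, 188). refcount(pp0)=2>1 -> COPY to pp2. 3 ppages; refcounts: pp0:1 pp1:2 pp2:1
Op 3: read(P0, v1) -> 33. No state change.
Op 4: fork(P0) -> P2. 3 ppages; refcounts: pp0:2 pp1:3 pp2:1
Op 5: fork(P2) -> P3. 3 ppages; refcounts: pp0:3 pp1:4 pp2:1
Op 6: write(P0, v0, 121). refcount(pp0)=3>1 -> COPY to pp3. 4 ppages; refcounts: pp0:2 pp1:4 pp2:1 pp3:1
P0: v1 -> pp1 = 33
P1: v1 -> pp1 = 33
P2: v1 -> pp1 = 33
P3: v1 -> pp1 = 33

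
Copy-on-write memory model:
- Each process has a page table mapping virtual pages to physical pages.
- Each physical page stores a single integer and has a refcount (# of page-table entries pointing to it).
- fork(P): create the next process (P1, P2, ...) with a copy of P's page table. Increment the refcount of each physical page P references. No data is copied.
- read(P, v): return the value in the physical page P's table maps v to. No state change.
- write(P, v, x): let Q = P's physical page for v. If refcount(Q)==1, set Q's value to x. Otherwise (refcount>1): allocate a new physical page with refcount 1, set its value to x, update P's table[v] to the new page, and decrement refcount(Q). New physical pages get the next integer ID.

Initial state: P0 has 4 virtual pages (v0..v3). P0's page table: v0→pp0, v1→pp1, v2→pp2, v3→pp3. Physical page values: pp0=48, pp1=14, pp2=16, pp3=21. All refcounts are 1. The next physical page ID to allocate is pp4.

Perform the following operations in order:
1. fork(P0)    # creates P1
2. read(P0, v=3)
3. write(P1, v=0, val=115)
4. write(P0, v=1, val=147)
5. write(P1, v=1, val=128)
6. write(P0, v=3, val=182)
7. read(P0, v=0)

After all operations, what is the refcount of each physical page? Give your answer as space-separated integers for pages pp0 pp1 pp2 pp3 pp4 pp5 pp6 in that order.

Op 1: fork(P0) -> P1. 4 ppages; refcounts: pp0:2 pp1:2 pp2:2 pp3:2
Op 2: read(P0, v3) -> 21. No state change.
Op 3: write(P1, v0, 115). refcount(pp0)=2>1 -> COPY to pp4. 5 ppages; refcounts: pp0:1 pp1:2 pp2:2 pp3:2 pp4:1
Op 4: write(P0, v1, 147). refcount(pp1)=2>1 -> COPY to pp5. 6 ppages; refcounts: pp0:1 pp1:1 pp2:2 pp3:2 pp4:1 pp5:1
Op 5: write(P1, v1, 128). refcount(pp1)=1 -> write in place. 6 ppages; refcounts: pp0:1 pp1:1 pp2:2 pp3:2 pp4:1 pp5:1
Op 6: write(P0, v3, 182). refcount(pp3)=2>1 -> COPY to pp6. 7 ppages; refcounts: pp0:1 pp1:1 pp2:2 pp3:1 pp4:1 pp5:1 pp6:1
Op 7: read(P0, v0) -> 48. No state change.

Answer: 1 1 2 1 1 1 1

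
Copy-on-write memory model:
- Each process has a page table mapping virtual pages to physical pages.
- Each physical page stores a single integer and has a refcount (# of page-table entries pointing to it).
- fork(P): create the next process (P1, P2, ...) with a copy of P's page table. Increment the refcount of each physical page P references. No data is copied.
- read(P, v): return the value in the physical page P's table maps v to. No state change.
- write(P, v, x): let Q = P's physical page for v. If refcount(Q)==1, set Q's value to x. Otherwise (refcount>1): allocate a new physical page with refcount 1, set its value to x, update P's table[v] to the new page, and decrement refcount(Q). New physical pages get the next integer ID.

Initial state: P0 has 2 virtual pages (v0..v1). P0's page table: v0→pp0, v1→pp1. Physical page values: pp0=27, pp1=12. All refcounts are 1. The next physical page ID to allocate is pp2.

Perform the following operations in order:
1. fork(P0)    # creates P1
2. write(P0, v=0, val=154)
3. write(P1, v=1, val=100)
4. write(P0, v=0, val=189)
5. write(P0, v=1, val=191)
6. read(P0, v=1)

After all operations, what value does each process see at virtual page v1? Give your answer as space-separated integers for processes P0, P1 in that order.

Answer: 191 100

Derivation:
Op 1: fork(P0) -> P1. 2 ppages; refcounts: pp0:2 pp1:2
Op 2: write(P0, v0, 154). refcount(pp0)=2>1 -> COPY to pp2. 3 ppages; refcounts: pp0:1 pp1:2 pp2:1
Op 3: write(P1, v1, 100). refcount(pp1)=2>1 -> COPY to pp3. 4 ppages; refcounts: pp0:1 pp1:1 pp2:1 pp3:1
Op 4: write(P0, v0, 189). refcount(pp2)=1 -> write in place. 4 ppages; refcounts: pp0:1 pp1:1 pp2:1 pp3:1
Op 5: write(P0, v1, 191). refcount(pp1)=1 -> write in place. 4 ppages; refcounts: pp0:1 pp1:1 pp2:1 pp3:1
Op 6: read(P0, v1) -> 191. No state change.
P0: v1 -> pp1 = 191
P1: v1 -> pp3 = 100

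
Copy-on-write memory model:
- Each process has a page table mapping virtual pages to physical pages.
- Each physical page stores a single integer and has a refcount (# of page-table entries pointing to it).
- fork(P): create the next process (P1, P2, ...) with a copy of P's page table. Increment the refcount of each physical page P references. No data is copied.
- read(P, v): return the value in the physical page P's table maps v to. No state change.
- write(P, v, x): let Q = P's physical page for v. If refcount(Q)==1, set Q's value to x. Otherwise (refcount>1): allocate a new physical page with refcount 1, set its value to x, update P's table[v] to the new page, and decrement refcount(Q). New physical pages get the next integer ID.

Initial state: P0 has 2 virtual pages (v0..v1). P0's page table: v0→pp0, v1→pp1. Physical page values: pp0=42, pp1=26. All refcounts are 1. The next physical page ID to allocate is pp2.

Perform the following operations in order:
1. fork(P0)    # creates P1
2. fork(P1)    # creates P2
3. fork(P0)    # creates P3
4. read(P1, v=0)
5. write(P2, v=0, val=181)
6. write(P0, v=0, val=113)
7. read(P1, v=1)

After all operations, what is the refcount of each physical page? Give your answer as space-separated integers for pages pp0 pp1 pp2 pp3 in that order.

Answer: 2 4 1 1

Derivation:
Op 1: fork(P0) -> P1. 2 ppages; refcounts: pp0:2 pp1:2
Op 2: fork(P1) -> P2. 2 ppages; refcounts: pp0:3 pp1:3
Op 3: fork(P0) -> P3. 2 ppages; refcounts: pp0:4 pp1:4
Op 4: read(P1, v0) -> 42. No state change.
Op 5: write(P2, v0, 181). refcount(pp0)=4>1 -> COPY to pp2. 3 ppages; refcounts: pp0:3 pp1:4 pp2:1
Op 6: write(P0, v0, 113). refcount(pp0)=3>1 -> COPY to pp3. 4 ppages; refcounts: pp0:2 pp1:4 pp2:1 pp3:1
Op 7: read(P1, v1) -> 26. No state change.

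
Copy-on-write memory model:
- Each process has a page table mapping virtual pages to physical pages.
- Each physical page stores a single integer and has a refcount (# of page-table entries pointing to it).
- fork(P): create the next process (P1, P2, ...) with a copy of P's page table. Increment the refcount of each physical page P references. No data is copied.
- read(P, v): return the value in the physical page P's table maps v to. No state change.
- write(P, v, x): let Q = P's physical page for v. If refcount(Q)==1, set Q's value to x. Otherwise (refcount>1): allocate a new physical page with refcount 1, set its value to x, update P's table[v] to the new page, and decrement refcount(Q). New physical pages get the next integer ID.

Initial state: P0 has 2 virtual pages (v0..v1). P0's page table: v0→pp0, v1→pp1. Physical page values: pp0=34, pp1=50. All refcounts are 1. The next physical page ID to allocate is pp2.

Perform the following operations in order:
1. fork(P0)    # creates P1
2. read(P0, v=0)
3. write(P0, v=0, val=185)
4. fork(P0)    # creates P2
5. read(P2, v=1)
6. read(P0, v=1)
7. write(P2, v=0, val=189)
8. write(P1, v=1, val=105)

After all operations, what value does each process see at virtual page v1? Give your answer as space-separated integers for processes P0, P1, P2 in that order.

Answer: 50 105 50

Derivation:
Op 1: fork(P0) -> P1. 2 ppages; refcounts: pp0:2 pp1:2
Op 2: read(P0, v0) -> 34. No state change.
Op 3: write(P0, v0, 185). refcount(pp0)=2>1 -> COPY to pp2. 3 ppages; refcounts: pp0:1 pp1:2 pp2:1
Op 4: fork(P0) -> P2. 3 ppages; refcounts: pp0:1 pp1:3 pp2:2
Op 5: read(P2, v1) -> 50. No state change.
Op 6: read(P0, v1) -> 50. No state change.
Op 7: write(P2, v0, 189). refcount(pp2)=2>1 -> COPY to pp3. 4 ppages; refcounts: pp0:1 pp1:3 pp2:1 pp3:1
Op 8: write(P1, v1, 105). refcount(pp1)=3>1 -> COPY to pp4. 5 ppages; refcounts: pp0:1 pp1:2 pp2:1 pp3:1 pp4:1
P0: v1 -> pp1 = 50
P1: v1 -> pp4 = 105
P2: v1 -> pp1 = 50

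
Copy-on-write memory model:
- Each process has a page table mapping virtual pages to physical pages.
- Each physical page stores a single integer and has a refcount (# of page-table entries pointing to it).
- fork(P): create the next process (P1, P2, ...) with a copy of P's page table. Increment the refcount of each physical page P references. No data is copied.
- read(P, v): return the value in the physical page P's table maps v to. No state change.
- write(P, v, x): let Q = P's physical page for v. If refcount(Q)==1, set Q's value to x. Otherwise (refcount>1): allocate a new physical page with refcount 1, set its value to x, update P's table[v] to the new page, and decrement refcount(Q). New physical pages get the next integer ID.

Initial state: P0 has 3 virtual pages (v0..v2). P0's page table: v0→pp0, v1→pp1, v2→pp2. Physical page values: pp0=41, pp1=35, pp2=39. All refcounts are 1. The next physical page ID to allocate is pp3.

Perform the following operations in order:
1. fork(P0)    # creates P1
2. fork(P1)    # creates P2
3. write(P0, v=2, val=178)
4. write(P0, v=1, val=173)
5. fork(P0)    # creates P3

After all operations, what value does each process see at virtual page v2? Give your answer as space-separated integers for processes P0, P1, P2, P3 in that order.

Answer: 178 39 39 178

Derivation:
Op 1: fork(P0) -> P1. 3 ppages; refcounts: pp0:2 pp1:2 pp2:2
Op 2: fork(P1) -> P2. 3 ppages; refcounts: pp0:3 pp1:3 pp2:3
Op 3: write(P0, v2, 178). refcount(pp2)=3>1 -> COPY to pp3. 4 ppages; refcounts: pp0:3 pp1:3 pp2:2 pp3:1
Op 4: write(P0, v1, 173). refcount(pp1)=3>1 -> COPY to pp4. 5 ppages; refcounts: pp0:3 pp1:2 pp2:2 pp3:1 pp4:1
Op 5: fork(P0) -> P3. 5 ppages; refcounts: pp0:4 pp1:2 pp2:2 pp3:2 pp4:2
P0: v2 -> pp3 = 178
P1: v2 -> pp2 = 39
P2: v2 -> pp2 = 39
P3: v2 -> pp3 = 178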